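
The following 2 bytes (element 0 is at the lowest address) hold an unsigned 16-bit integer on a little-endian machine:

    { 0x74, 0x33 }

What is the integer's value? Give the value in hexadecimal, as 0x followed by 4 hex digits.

Little-endian: lowest address holds the least-significant byte.
Reassemble most-significant byte first: 33 74 → 0x3374.

0x3374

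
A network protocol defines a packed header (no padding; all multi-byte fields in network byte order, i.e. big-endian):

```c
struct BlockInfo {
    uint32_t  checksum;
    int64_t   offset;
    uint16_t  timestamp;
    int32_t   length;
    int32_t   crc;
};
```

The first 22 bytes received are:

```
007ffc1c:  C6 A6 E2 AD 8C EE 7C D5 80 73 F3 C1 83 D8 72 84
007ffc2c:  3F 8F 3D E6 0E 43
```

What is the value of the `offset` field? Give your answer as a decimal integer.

`offset` follows `checksum` (4 bytes), so it starts at byte offset 4 and occupies 8 bytes.
Bytes at offsets 4..11: 8C EE 7C D5 80 73 F3 C1.
Big-endian: lowest address holds the most-significant byte.
The bytes are already most-significant first: 0x8CEE7CD58073F3C1.
Top bit is set, so as a signed 64-bit value this is 0x8CEE7CD58073F3C1 − 2^64 = -8291552607517543487.

-8291552607517543487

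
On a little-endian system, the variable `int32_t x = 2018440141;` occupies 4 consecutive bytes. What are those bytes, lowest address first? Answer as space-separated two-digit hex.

2018440141 in hexadecimal, padded to 32 bits, is 0x784EF3CD.
Split into bytes (most-significant first): 78 4E F3 CD.
Little-endian: lowest address holds the least-significant byte.
So at ascending addresses the bytes are CD F3 4E 78.

CD F3 4E 78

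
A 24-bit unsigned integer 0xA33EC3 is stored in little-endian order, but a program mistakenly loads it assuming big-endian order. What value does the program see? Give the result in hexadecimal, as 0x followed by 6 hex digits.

0xC33EA3

Stored little-endian, the bytes at ascending addresses are C3 3E A3.
Read back as big-endian, the last byte is least significant, giving 0xC33EA3.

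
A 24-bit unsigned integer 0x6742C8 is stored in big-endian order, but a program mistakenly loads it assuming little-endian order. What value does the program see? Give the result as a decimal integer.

Stored big-endian, the bytes at ascending addresses are 67 42 C8.
Read back as little-endian, the first byte is least significant, giving 0xC84267.
0xC84267 = 13124199.

13124199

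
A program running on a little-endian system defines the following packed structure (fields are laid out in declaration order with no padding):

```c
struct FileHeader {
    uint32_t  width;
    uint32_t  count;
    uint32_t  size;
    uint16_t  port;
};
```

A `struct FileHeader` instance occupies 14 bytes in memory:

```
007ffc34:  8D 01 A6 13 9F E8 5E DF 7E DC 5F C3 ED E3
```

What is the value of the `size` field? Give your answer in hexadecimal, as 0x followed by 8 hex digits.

`size` follows `width` (4 B), `count` (4 B), so it starts at offset 4 + 4 = 8 and occupies 4 bytes.
Bytes at offsets 8..11: 7E DC 5F C3.
Little-endian: lowest address holds the least-significant byte.
Reassemble most-significant byte first: C3 5F DC 7E → 0xC35FDC7E.

0xC35FDC7E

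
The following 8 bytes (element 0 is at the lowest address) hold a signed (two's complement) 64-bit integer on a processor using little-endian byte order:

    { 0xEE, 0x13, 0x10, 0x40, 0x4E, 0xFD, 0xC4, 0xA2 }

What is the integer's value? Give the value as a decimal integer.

-6717966231605865490

Little-endian stores the least-significant byte at the lowest address.
Reassemble most-significant byte first: A2 C4 FD 4E 40 10 13 EE → 0xA2C4FD4E401013EE.
Top bit is set, so as a signed 64-bit value this is 0xA2C4FD4E401013EE − 2^64 = -6717966231605865490.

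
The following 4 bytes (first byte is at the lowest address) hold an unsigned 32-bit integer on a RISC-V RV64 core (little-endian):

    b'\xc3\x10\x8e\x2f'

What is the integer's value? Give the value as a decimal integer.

Little-endian: lowest address holds the least-significant byte.
Reassemble most-significant byte first: 2F 8E 10 C3 → 0x2F8E10C3.
0x2F8E10C3 = 797839555.

797839555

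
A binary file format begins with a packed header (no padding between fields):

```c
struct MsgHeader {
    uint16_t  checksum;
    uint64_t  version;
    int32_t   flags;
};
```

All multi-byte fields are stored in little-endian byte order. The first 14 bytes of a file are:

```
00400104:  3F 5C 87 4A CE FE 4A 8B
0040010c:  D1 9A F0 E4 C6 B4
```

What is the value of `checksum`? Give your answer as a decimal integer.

23615

`checksum` is the first field, at byte offset 0, occupying 2 bytes.
Bytes at offsets 0..1: 3F 5C.
In little-endian order the low byte comes first in memory.
Reassemble most-significant byte first: 5C 3F → 0x5C3F.
0x5C3F = 23615.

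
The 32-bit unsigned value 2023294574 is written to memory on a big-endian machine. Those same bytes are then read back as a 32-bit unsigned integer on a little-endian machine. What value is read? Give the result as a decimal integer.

2023294574 in 32-bit hexadecimal is 0x7899066E.
Stored big-endian, the bytes at ascending addresses are 78 99 06 6E.
Read back as little-endian, the first byte is least significant, giving 0x6E069978.
0x6E069978 = 1845926264.

1845926264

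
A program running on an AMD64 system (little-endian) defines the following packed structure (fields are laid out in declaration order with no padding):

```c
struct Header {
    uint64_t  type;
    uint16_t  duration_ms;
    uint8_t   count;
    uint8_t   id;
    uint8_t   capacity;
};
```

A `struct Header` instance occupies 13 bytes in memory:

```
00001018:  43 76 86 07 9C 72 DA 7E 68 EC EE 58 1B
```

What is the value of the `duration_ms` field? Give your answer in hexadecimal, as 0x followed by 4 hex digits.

`duration_ms` follows `type` (8 bytes), so it starts at byte offset 8 and occupies 2 bytes.
Bytes at offsets 8..9: 68 EC.
In little-endian order the low byte comes first in memory.
Reassemble most-significant byte first: EC 68 → 0xEC68.

0xEC68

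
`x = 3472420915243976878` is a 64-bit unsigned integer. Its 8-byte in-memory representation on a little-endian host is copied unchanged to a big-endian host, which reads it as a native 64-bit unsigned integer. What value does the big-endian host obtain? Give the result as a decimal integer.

12540486173136793648

3472420915243976878 in 64-bit hexadecimal is 0x3030846CBBC108AE.
Stored little-endian, the bytes at ascending addresses are AE 08 C1 BB 6C 84 30 30.
Read back as big-endian, the last byte is least significant, giving 0xAE08C1BB6C843030.
0xAE08C1BB6C843030 = 12540486173136793648.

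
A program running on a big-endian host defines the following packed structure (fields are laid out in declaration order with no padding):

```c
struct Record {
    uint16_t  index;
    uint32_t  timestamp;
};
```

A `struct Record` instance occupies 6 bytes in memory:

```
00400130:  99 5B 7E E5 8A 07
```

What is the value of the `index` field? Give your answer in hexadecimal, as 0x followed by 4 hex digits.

`index` is the first field, at byte offset 0, occupying 2 bytes.
Bytes at offsets 0..1: 99 5B.
Big-endian stores the most-significant byte at the lowest address.
The bytes are already most-significant first: 0x995B.

0x995B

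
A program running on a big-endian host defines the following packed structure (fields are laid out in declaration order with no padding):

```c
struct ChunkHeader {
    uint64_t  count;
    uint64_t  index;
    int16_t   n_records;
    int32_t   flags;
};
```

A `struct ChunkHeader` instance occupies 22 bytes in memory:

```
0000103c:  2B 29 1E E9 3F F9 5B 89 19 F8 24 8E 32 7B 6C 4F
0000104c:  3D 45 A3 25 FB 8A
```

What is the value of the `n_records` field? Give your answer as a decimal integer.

`n_records` follows `count` (8 B), `index` (8 B), so it starts at offset 8 + 8 = 16 and occupies 2 bytes.
Bytes at offsets 16..17: 3D 45.
Big-endian: lowest address holds the most-significant byte.
The bytes are already most-significant first: 0x3D45.
0x3D45 = 15685.

15685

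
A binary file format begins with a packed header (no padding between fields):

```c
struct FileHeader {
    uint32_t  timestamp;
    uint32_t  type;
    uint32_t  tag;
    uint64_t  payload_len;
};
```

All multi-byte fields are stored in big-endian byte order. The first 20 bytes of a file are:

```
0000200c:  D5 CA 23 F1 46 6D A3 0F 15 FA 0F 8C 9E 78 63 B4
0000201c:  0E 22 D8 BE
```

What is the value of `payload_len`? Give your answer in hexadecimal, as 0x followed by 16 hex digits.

0x9E7863B40E22D8BE

`payload_len` follows `timestamp` (4 B), `type` (4 B), `tag` (4 B), so it starts at offset 4 + 4 + 4 = 12 and occupies 8 bytes.
Bytes at offsets 12..19: 9E 78 63 B4 0E 22 D8 BE.
In big-endian order the high byte comes first in memory.
The bytes are already most-significant first: 0x9E7863B40E22D8BE.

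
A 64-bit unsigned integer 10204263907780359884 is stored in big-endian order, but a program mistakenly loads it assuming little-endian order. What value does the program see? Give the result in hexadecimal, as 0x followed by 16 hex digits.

0xCC7696A9F5D39C8D

10204263907780359884 in 64-bit hexadecimal is 0x8D9CD3F5A99676CC.
Stored big-endian, the bytes at ascending addresses are 8D 9C D3 F5 A9 96 76 CC.
Read back as little-endian, the first byte is least significant, giving 0xCC7696A9F5D39C8D.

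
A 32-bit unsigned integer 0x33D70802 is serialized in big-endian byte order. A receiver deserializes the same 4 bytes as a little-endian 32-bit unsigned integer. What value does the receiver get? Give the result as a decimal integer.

34133811

Stored big-endian, the bytes at ascending addresses are 33 D7 08 02.
Read back as little-endian, the first byte is least significant, giving 0x0208D733.
0x0208D733 = 34133811.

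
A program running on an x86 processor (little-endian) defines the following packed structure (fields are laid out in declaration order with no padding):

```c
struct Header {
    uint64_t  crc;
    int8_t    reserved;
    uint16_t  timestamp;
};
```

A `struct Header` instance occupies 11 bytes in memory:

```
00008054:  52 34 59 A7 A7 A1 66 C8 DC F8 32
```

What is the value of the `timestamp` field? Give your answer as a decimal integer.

13048

`timestamp` follows `crc` (8 B), `reserved` (1 B), so it starts at offset 8 + 1 = 9 and occupies 2 bytes.
Bytes at offsets 9..10: F8 32.
Little-endian stores the least-significant byte at the lowest address.
Reassemble most-significant byte first: 32 F8 → 0x32F8.
0x32F8 = 13048.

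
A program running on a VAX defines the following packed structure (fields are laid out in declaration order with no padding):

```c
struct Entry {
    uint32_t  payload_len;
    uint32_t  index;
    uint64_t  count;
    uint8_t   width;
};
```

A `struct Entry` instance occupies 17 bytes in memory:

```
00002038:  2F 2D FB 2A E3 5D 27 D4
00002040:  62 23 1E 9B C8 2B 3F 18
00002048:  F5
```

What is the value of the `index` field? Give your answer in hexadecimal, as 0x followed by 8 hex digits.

0xD4275DE3

`index` follows `payload_len` (4 bytes), so it starts at byte offset 4 and occupies 4 bytes.
Bytes at offsets 4..7: E3 5D 27 D4.
Little-endian: lowest address holds the least-significant byte.
Reassemble most-significant byte first: D4 27 5D E3 → 0xD4275DE3.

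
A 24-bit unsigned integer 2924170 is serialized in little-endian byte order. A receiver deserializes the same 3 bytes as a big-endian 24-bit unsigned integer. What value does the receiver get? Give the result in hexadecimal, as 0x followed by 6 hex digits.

2924170 in 24-bit hexadecimal is 0x2C9E8A.
Stored little-endian, the bytes at ascending addresses are 8A 9E 2C.
Read back as big-endian, the last byte is least significant, giving 0x8A9E2C.

0x8A9E2C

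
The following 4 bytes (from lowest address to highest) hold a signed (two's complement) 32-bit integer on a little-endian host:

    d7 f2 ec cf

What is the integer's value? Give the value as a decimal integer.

In little-endian order the low byte comes first in memory.
Reassemble most-significant byte first: CF EC F2 D7 → 0xCFECF2D7.
Top bit is set, so as a signed 32-bit value this is 0xCFECF2D7 − 2^32 = -806554921.

-806554921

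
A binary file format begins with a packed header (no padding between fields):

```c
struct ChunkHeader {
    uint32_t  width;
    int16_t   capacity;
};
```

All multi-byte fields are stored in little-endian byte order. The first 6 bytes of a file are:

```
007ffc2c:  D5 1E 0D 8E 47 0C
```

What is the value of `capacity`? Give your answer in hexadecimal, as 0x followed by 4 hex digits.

0x0C47

`capacity` follows `width` (4 bytes), so it starts at byte offset 4 and occupies 2 bytes.
Bytes at offsets 4..5: 47 0C.
Little-endian stores the least-significant byte at the lowest address.
Reassemble most-significant byte first: 0C 47 → 0x0C47.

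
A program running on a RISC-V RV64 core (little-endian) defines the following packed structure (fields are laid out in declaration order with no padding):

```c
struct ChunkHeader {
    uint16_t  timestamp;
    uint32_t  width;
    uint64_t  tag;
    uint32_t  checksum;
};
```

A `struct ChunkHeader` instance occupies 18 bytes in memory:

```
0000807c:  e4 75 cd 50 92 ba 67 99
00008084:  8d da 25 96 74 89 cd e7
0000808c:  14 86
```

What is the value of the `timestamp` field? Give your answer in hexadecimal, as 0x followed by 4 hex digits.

`timestamp` is the first field, at byte offset 0, occupying 2 bytes.
Bytes at offsets 0..1: E4 75.
Little-endian stores the least-significant byte at the lowest address.
Reassemble most-significant byte first: 75 E4 → 0x75E4.

0x75E4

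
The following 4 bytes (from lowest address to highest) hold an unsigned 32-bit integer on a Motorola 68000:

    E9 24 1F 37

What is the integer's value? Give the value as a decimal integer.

3911458615

Big-endian: lowest address holds the most-significant byte.
The bytes are already most-significant first: 0xE9241F37.
0xE9241F37 = 3911458615.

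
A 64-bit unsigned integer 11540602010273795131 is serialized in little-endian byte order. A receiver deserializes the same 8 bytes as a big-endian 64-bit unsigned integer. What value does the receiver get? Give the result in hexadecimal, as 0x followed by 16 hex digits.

11540602010273795131 in 64-bit hexadecimal is 0xA028746234874C3B.
Stored little-endian, the bytes at ascending addresses are 3B 4C 87 34 62 74 28 A0.
Read back as big-endian, the last byte is least significant, giving 0x3B4C8734627428A0.

0x3B4C8734627428A0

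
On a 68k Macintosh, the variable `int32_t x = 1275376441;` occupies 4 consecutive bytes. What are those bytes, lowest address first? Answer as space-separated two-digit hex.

1275376441 in hexadecimal, padded to 32 bits, is 0x4C04B339.
Split into bytes (most-significant first): 4C 04 B3 39.
Big-endian stores the most-significant byte at the lowest address.
So the memory order matches the most-significant-first order: 4C 04 B3 39.

4C 04 B3 39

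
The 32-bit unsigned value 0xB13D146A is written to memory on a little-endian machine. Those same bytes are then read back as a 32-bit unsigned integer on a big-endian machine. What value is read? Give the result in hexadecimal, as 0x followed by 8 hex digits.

0x6A143DB1

Stored little-endian, the bytes at ascending addresses are 6A 14 3D B1.
Read back as big-endian, the last byte is least significant, giving 0x6A143DB1.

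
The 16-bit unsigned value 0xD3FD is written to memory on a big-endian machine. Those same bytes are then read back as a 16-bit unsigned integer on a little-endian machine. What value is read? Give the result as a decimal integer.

64979

Stored big-endian, the bytes at ascending addresses are D3 FD.
Read back as little-endian, the first byte is least significant, giving 0xFDD3.
0xFDD3 = 64979.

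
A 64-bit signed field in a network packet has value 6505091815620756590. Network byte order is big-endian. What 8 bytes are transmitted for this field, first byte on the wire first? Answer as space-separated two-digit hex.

6505091815620756590 in hexadecimal, padded to 64 bits, is 0x5A46BA8A7560446E.
Split into bytes (most-significant first): 5A 46 BA 8A 75 60 44 6E.
Big-endian stores the most-significant byte at the lowest address.
So the memory order matches the most-significant-first order: 5A 46 BA 8A 75 60 44 6E.

5A 46 BA 8A 75 60 44 6E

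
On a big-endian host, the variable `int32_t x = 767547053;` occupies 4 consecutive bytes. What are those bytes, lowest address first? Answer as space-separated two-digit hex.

767547053 in hexadecimal, padded to 32 bits, is 0x2DBFD6AD.
Split into bytes (most-significant first): 2D BF D6 AD.
Big-endian stores the most-significant byte at the lowest address.
So the memory order matches the most-significant-first order: 2D BF D6 AD.

2D BF D6 AD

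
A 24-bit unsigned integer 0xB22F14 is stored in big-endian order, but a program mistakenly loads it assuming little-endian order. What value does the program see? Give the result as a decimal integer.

Stored big-endian, the bytes at ascending addresses are B2 2F 14.
Read back as little-endian, the first byte is least significant, giving 0x142FB2.
0x142FB2 = 1322930.

1322930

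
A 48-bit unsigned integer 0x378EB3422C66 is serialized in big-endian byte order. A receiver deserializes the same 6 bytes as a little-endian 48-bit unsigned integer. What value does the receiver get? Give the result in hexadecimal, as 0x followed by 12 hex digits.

Stored big-endian, the bytes at ascending addresses are 37 8E B3 42 2C 66.
Read back as little-endian, the first byte is least significant, giving 0x662C42B38E37.

0x662C42B38E37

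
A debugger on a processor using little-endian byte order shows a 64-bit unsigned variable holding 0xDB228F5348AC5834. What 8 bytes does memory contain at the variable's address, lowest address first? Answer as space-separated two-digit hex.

Split into bytes (most-significant first): DB 22 8F 53 48 AC 58 34.
Little-endian stores the least-significant byte at the lowest address.
So at ascending addresses the bytes are 34 58 AC 48 53 8F 22 DB.

34 58 AC 48 53 8F 22 DB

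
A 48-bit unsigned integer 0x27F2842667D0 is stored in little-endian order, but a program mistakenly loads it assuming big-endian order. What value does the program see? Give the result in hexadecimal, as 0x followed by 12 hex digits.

Stored little-endian, the bytes at ascending addresses are D0 67 26 84 F2 27.
Read back as big-endian, the last byte is least significant, giving 0xD0672684F227.

0xD0672684F227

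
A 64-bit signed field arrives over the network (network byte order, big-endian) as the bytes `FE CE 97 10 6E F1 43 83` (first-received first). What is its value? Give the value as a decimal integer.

-85965246036884605

In big-endian order the high byte comes first in memory.
The bytes are already most-significant first: 0xFECE97106EF14383.
Top bit is set, so as a signed 64-bit value this is 0xFECE97106EF14383 − 2^64 = -85965246036884605.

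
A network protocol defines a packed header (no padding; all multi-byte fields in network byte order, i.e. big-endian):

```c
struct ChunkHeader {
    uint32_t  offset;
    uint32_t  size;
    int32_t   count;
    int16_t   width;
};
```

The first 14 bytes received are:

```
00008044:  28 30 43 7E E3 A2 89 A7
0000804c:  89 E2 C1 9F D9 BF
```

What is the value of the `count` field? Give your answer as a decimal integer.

-1981628001

`count` follows `offset` (4 B), `size` (4 B), so it starts at offset 4 + 4 = 8 and occupies 4 bytes.
Bytes at offsets 8..11: 89 E2 C1 9F.
Big-endian stores the most-significant byte at the lowest address.
The bytes are already most-significant first: 0x89E2C19F.
Top bit is set, so as a signed 32-bit value this is 0x89E2C19F − 2^32 = -1981628001.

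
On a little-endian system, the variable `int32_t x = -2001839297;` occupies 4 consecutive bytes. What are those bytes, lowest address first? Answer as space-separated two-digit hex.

3F 5B AE 88

Two's complement of -2001839297 in 32 bits: 2001839297 = 0x7751A4C1; invert → 0x88AE5B3E; add 1 → 0x88AE5B3F.
Split into bytes (most-significant first): 88 AE 5B 3F.
In little-endian order the low byte comes first in memory.
So at ascending addresses the bytes are 3F 5B AE 88.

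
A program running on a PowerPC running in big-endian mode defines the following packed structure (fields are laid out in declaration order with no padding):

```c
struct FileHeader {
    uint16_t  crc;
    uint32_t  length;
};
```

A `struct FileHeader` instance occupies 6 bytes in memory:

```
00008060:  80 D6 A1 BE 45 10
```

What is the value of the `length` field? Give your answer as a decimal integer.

2713601296

`length` follows `crc` (2 bytes), so it starts at byte offset 2 and occupies 4 bytes.
Bytes at offsets 2..5: A1 BE 45 10.
In big-endian order the high byte comes first in memory.
The bytes are already most-significant first: 0xA1BE4510.
0xA1BE4510 = 2713601296.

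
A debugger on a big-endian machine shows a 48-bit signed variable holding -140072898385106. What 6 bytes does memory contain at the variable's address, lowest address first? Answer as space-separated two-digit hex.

Two's complement of -140072898385106 in 48 bits: 140072898385106 = 0x7F654359D4D2; invert → 0x809ABCA62B2D; add 1 → 0x809ABCA62B2E.
Split into bytes (most-significant first): 80 9A BC A6 2B 2E.
In big-endian order the high byte comes first in memory.
So the memory order matches the most-significant-first order: 80 9A BC A6 2B 2E.

80 9A BC A6 2B 2E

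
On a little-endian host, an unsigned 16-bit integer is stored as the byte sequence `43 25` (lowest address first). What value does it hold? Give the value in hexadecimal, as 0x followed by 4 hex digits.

In little-endian order the low byte comes first in memory.
Reassemble most-significant byte first: 25 43 → 0x2543.

0x2543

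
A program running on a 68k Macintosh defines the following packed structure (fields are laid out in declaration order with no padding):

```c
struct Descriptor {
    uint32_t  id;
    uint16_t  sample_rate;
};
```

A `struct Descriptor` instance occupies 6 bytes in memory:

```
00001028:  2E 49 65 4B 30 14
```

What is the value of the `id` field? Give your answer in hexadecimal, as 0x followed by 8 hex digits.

0x2E49654B

`id` is the first field, at byte offset 0, occupying 4 bytes.
Bytes at offsets 0..3: 2E 49 65 4B.
Big-endian: lowest address holds the most-significant byte.
The bytes are already most-significant first: 0x2E49654B.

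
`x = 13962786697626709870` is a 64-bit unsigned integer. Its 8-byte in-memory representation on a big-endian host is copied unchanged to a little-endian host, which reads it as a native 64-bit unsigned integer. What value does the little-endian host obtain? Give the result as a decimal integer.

7993772801201325505

13962786697626709870 in 64-bit hexadecimal is 0xC1C5C8860296EF6E.
Stored big-endian, the bytes at ascending addresses are C1 C5 C8 86 02 96 EF 6E.
Read back as little-endian, the first byte is least significant, giving 0x6EEF960286C8C5C1.
0x6EEF960286C8C5C1 = 7993772801201325505.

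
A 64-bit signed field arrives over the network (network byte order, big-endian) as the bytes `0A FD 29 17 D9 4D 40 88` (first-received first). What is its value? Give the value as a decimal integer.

791834291893780616

In big-endian order the high byte comes first in memory.
The bytes are already most-significant first: 0x0AFD2917D94D4088.
0x0AFD2917D94D4088 = 791834291893780616.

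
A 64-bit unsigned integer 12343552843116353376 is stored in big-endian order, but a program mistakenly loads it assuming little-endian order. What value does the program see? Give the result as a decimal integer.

12343552843116353376 in 64-bit hexadecimal is 0xAB4D1BE970369760.
Stored big-endian, the bytes at ascending addresses are AB 4D 1B E9 70 36 97 60.
Read back as little-endian, the first byte is least significant, giving 0x60973670E91B4DAB.
0x60973670E91B4DAB = 6960091607699508651.

6960091607699508651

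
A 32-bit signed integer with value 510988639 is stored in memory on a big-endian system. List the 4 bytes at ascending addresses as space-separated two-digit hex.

1E 75 11 5F

510988639 in hexadecimal, padded to 32 bits, is 0x1E75115F.
Split into bytes (most-significant first): 1E 75 11 5F.
Big-endian: lowest address holds the most-significant byte.
So the memory order matches the most-significant-first order: 1E 75 11 5F.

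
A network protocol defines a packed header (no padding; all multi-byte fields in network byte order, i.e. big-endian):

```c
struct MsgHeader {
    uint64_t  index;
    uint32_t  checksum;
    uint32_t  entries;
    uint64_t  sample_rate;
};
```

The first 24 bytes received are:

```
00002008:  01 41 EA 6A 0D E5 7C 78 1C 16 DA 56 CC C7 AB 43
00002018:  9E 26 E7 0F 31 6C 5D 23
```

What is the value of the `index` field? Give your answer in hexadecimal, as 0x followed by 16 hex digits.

0x0141EA6A0DE57C78

`index` is the first field, at byte offset 0, occupying 8 bytes.
Bytes at offsets 0..7: 01 41 EA 6A 0D E5 7C 78.
In big-endian order the high byte comes first in memory.
The bytes are already most-significant first: 0x0141EA6A0DE57C78.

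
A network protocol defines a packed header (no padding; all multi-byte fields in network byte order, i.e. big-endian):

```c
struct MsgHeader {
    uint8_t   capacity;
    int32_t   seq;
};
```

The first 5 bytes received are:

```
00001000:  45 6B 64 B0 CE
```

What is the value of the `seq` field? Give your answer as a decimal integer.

1801760974

`seq` follows `capacity` (1 byte), so it starts at byte offset 1 and occupies 4 bytes.
Bytes at offsets 1..4: 6B 64 B0 CE.
In big-endian order the high byte comes first in memory.
The bytes are already most-significant first: 0x6B64B0CE.
0x6B64B0CE = 1801760974.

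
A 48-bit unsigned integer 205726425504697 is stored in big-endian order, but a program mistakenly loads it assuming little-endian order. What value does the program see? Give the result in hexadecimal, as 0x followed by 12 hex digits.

205726425504697 in 48-bit hexadecimal is 0xBB1B6A835BB9.
Stored big-endian, the bytes at ascending addresses are BB 1B 6A 83 5B B9.
Read back as little-endian, the first byte is least significant, giving 0xB95B836A1BBB.

0xB95B836A1BBB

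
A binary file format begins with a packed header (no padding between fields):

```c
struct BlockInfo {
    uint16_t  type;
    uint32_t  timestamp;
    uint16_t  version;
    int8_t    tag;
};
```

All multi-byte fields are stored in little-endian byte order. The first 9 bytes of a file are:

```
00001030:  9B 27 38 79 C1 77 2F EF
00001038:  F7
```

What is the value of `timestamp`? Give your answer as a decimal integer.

`timestamp` follows `type` (2 bytes), so it starts at byte offset 2 and occupies 4 bytes.
Bytes at offsets 2..5: 38 79 C1 77.
Little-endian: lowest address holds the least-significant byte.
Reassemble most-significant byte first: 77 C1 79 38 → 0x77C17938.
0x77C17938 = 2009168184.

2009168184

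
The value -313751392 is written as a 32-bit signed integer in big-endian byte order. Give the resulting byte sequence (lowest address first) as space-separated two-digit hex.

ED 4C 88 A0

Two's complement of -313751392 in 32 bits: 313751392 = 0x12B37760; invert → 0xED4C889F; add 1 → 0xED4C88A0.
Split into bytes (most-significant first): ED 4C 88 A0.
In big-endian order the high byte comes first in memory.
So the memory order matches the most-significant-first order: ED 4C 88 A0.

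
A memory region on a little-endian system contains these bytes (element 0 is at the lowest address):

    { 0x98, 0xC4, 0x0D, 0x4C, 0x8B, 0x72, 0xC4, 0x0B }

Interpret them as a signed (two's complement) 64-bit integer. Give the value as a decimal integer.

In little-endian order the low byte comes first in memory.
Reassemble most-significant byte first: 0B C4 72 8B 4C 0D C4 98 → 0x0BC4728B4C0DC498.
0x0BC4728B4C0DC498 = 847928572454487192.

847928572454487192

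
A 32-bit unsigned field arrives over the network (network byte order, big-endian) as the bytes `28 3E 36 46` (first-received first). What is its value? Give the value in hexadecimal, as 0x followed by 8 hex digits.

0x283E3646

Big-endian stores the most-significant byte at the lowest address.
The bytes are already most-significant first: 0x283E3646.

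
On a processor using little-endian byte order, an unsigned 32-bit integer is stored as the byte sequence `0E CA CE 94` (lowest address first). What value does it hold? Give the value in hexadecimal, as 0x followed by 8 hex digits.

0x94CECA0E

Little-endian: lowest address holds the least-significant byte.
Reassemble most-significant byte first: 94 CE CA 0E → 0x94CECA0E.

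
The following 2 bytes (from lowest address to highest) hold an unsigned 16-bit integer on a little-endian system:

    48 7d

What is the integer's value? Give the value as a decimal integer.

Little-endian stores the least-significant byte at the lowest address.
Reassemble most-significant byte first: 7D 48 → 0x7D48.
0x7D48 = 32072.

32072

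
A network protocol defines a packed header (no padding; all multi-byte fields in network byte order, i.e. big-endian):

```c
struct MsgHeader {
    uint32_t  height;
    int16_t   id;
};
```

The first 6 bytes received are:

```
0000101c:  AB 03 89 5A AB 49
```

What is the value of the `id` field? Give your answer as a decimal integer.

-21687

`id` follows `height` (4 bytes), so it starts at byte offset 4 and occupies 2 bytes.
Bytes at offsets 4..5: AB 49.
Big-endian stores the most-significant byte at the lowest address.
The bytes are already most-significant first: 0xAB49.
Top bit is set, so as a signed 16-bit value this is 0xAB49 − 2^16 = -21687.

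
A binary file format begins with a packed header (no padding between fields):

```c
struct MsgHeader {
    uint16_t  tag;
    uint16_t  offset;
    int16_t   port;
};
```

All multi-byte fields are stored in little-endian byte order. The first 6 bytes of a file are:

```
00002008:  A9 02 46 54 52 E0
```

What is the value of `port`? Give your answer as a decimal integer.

`port` follows `tag` (2 B), `offset` (2 B), so it starts at offset 2 + 2 = 4 and occupies 2 bytes.
Bytes at offsets 4..5: 52 E0.
Little-endian stores the least-significant byte at the lowest address.
Reassemble most-significant byte first: E0 52 → 0xE052.
Top bit is set, so as a signed 16-bit value this is 0xE052 − 2^16 = -8110.

-8110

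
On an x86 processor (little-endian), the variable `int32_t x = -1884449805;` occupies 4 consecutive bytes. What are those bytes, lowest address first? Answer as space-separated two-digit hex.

Two's complement of -1884449805 in 32 bits: 1884449805 = 0x70526C0D; invert → 0x8FAD93F2; add 1 → 0x8FAD93F3.
Split into bytes (most-significant first): 8F AD 93 F3.
In little-endian order the low byte comes first in memory.
So at ascending addresses the bytes are F3 93 AD 8F.

F3 93 AD 8F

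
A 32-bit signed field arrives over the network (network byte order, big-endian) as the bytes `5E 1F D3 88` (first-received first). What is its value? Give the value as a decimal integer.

1579144072

In big-endian order the high byte comes first in memory.
The bytes are already most-significant first: 0x5E1FD388.
0x5E1FD388 = 1579144072.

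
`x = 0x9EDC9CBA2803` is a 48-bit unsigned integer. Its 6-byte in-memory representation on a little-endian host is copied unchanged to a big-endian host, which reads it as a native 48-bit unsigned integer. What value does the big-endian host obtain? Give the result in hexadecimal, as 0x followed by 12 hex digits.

0x0328BA9CDC9E

Stored little-endian, the bytes at ascending addresses are 03 28 BA 9C DC 9E.
Read back as big-endian, the last byte is least significant, giving 0x0328BA9CDC9E.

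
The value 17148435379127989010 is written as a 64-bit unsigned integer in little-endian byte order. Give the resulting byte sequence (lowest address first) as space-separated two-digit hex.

17148435379127989010 in hexadecimal, padded to 64 bits, is 0xEDFB7B1EFAAA3312.
Split into bytes (most-significant first): ED FB 7B 1E FA AA 33 12.
Little-endian: lowest address holds the least-significant byte.
So at ascending addresses the bytes are 12 33 AA FA 1E 7B FB ED.

12 33 AA FA 1E 7B FB ED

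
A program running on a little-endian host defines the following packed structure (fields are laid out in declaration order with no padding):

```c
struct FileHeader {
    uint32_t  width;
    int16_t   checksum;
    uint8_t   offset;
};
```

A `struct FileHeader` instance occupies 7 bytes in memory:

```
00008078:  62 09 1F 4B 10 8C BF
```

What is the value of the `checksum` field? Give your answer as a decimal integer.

-29680

`checksum` follows `width` (4 bytes), so it starts at byte offset 4 and occupies 2 bytes.
Bytes at offsets 4..5: 10 8C.
Little-endian: lowest address holds the least-significant byte.
Reassemble most-significant byte first: 8C 10 → 0x8C10.
Top bit is set, so as a signed 16-bit value this is 0x8C10 − 2^16 = -29680.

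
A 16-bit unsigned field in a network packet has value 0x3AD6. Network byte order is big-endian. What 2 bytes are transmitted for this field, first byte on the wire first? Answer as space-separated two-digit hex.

Split into bytes (most-significant first): 3A D6.
In big-endian order the high byte comes first in memory.
So the memory order matches the most-significant-first order: 3A D6.

3A D6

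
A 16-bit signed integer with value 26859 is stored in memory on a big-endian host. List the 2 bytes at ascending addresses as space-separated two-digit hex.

68 EB

26859 in hexadecimal, padded to 16 bits, is 0x68EB.
Split into bytes (most-significant first): 68 EB.
Big-endian stores the most-significant byte at the lowest address.
So the memory order matches the most-significant-first order: 68 EB.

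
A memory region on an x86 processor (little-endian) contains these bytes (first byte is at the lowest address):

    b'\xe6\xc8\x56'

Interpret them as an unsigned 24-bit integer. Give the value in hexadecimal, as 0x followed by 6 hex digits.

0x56C8E6

In little-endian order the low byte comes first in memory.
Reassemble most-significant byte first: 56 C8 E6 → 0x56C8E6.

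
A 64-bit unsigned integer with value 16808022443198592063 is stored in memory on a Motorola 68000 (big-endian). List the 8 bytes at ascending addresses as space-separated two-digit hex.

16808022443198592063 in hexadecimal, padded to 64 bits, is 0xE942175BFFA5343F.
Split into bytes (most-significant first): E9 42 17 5B FF A5 34 3F.
Big-endian: lowest address holds the most-significant byte.
So the memory order matches the most-significant-first order: E9 42 17 5B FF A5 34 3F.

E9 42 17 5B FF A5 34 3F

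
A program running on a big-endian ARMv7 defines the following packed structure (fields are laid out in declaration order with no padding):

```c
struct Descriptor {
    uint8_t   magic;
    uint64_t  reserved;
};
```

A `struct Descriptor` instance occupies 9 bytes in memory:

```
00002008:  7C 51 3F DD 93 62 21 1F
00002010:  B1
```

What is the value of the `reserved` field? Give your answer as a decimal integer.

`reserved` follows `magic` (1 byte), so it starts at byte offset 1 and occupies 8 bytes.
Bytes at offsets 1..8: 51 3F DD 93 62 21 1F B1.
Big-endian stores the most-significant byte at the lowest address.
The bytes are already most-significant first: 0x513FDD9362211FB1.
0x513FDD9362211FB1 = 5854641665681203121.

5854641665681203121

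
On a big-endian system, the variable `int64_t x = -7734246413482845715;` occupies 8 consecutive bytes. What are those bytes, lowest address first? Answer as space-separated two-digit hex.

Two's complement of -7734246413482845715 in 64 bits: 7734246413482845715 = 0x6B559022A0FBE613; invert → 0x94AA6FDD5F0419EC; add 1 → 0x94AA6FDD5F0419ED.
Split into bytes (most-significant first): 94 AA 6F DD 5F 04 19 ED.
Big-endian stores the most-significant byte at the lowest address.
So the memory order matches the most-significant-first order: 94 AA 6F DD 5F 04 19 ED.

94 AA 6F DD 5F 04 19 ED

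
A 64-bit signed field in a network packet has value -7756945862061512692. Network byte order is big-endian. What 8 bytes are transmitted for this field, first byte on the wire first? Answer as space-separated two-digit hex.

Two's complement of -7756945862061512692 in 64 bits: 7756945862061512692 = 0x6BA63529DA1CD7F4; invert → 0x9459CAD625E3280B; add 1 → 0x9459CAD625E3280C.
Split into bytes (most-significant first): 94 59 CA D6 25 E3 28 0C.
Big-endian stores the most-significant byte at the lowest address.
So the memory order matches the most-significant-first order: 94 59 CA D6 25 E3 28 0C.

94 59 CA D6 25 E3 28 0C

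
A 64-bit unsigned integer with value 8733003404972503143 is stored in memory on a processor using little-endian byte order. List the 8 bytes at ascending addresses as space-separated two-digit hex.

67 B0 A9 CF 53 DC 31 79

8733003404972503143 in hexadecimal, padded to 64 bits, is 0x7931DC53CFA9B067.
Split into bytes (most-significant first): 79 31 DC 53 CF A9 B0 67.
Little-endian stores the least-significant byte at the lowest address.
So at ascending addresses the bytes are 67 B0 A9 CF 53 DC 31 79.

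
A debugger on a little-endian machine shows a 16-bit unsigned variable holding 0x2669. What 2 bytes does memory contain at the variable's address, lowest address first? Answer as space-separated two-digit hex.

69 26

Split into bytes (most-significant first): 26 69.
Little-endian: lowest address holds the least-significant byte.
So at ascending addresses the bytes are 69 26.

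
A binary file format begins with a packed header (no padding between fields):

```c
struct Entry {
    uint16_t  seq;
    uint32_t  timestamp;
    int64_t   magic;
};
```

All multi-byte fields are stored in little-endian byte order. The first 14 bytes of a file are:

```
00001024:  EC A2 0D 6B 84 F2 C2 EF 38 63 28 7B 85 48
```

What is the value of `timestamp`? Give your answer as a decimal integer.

4068764429

`timestamp` follows `seq` (2 bytes), so it starts at byte offset 2 and occupies 4 bytes.
Bytes at offsets 2..5: 0D 6B 84 F2.
Little-endian: lowest address holds the least-significant byte.
Reassemble most-significant byte first: F2 84 6B 0D → 0xF2846B0D.
0xF2846B0D = 4068764429.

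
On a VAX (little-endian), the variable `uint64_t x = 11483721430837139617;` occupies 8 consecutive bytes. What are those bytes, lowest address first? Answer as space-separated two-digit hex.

A1 98 96 48 CC 5F 5E 9F

11483721430837139617 in hexadecimal, padded to 64 bits, is 0x9F5E5FCC489698A1.
Split into bytes (most-significant first): 9F 5E 5F CC 48 96 98 A1.
Little-endian stores the least-significant byte at the lowest address.
So at ascending addresses the bytes are A1 98 96 48 CC 5F 5E 9F.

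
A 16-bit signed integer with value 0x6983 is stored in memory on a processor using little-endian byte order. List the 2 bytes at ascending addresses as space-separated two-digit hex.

83 69

Split into bytes (most-significant first): 69 83.
In little-endian order the low byte comes first in memory.
So at ascending addresses the bytes are 83 69.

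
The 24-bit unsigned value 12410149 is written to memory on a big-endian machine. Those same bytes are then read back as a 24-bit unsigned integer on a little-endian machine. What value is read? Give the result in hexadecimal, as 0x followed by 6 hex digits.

0x255DBD

12410149 in 24-bit hexadecimal is 0xBD5D25.
Stored big-endian, the bytes at ascending addresses are BD 5D 25.
Read back as little-endian, the first byte is least significant, giving 0x255DBD.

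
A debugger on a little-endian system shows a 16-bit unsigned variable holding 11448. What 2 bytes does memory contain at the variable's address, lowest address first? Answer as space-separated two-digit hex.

B8 2C

11448 in hexadecimal, padded to 16 bits, is 0x2CB8.
Split into bytes (most-significant first): 2C B8.
In little-endian order the low byte comes first in memory.
So at ascending addresses the bytes are B8 2C.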